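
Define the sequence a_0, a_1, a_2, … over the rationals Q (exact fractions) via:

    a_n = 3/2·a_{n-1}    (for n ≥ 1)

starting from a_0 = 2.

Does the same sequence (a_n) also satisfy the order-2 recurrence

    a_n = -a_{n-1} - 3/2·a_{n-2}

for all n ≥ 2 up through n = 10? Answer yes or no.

no

Terms a_0..a_10: 2, 3, 9/2, 27/4, 81/8, 243/16, 729/32, 2187/64, 6561/128, 19683/256, 59049/512
n=2: candidate gives -6, actual a_2 = 9/2 ✗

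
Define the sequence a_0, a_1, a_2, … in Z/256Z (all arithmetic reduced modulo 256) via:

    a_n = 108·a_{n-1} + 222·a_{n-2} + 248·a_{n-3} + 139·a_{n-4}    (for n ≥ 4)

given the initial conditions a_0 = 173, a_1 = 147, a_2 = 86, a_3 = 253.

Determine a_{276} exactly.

a_4 = 108·253 + 222·86 + 248·147 + 139·173 = 167
a_5 = 108·167 + 222·253 + 248·86 + 139·147 = 251
a_6 = 108·251 + 222·167 + 248·253 + 139·86 = 128
a_7 = 108·128 + 222·251 + 248·167 + 139·253 = 209
a_8 = 108·209 + 222·128 + 248·251 + 139·167 = 1
a_9 = 108·1 + 222·209 + 248·128 + 139·251 = 243
Continuing the recurrence:
  a_10 = 90;  a_11 = 37;  a_12 = 155;  a_13 = 155;  a_14 = 132;  a_15 = 89
  a_16 = 85;  a_17 = 19;  a_18 = 158;  a_19 = 205;  a_20 = 15;  a_21 = 123
  a_22 = 72;  a_23 = 225;  a_24 = 169;  a_25 = 243;  a_26 = 34;  a_27 = 245
  a_28 = 3;  a_29 = 155;  a_30 = 204;  a_31 = 105;  a_32 = 253;  a_33 = 147
  a_34 = 230;  a_35 = 157;  a_36 = 119;  a_37 = 251;  a_38 = 16;  a_39 = 241
  a_40 = 81;  a_41 = 243;  a_42 = 234;  a_43 = 197;  a_44 = 107;  a_45 = 155
  a_46 = 20;  a_47 = 121;  a_48 = 165;  a_49 = 19;  a_50 = 46;  a_51 = 109
  a_52 = 223;  a_53 = 123;  a_54 = 216;  a_55 = 1;  a_56 = 249;  a_57 = 243
  a_58 = 178;  a_59 = 149;  a_60 = 211;  a_61 = 155;  a_62 = 92;  a_63 = 137
  a_64 = 77;  a_65 = 147;  a_66 = 118;  a_67 = 61;  a_68 = 71;  a_69 = 251
  a_70 = 160;  a_71 = 17;  a_72 = 161;  a_73 = 243;  a_74 = 122;  a_75 = 101
  a_76 = 59;  a_77 = 155;  a_78 = 164;  a_79 = 153;  a_80 = 245;  a_81 = 19
  a_82 = 190;  a_83 = 13;  a_84 = 175;  a_85 = 123;  a_86 = 104;  a_87 = 33
  a_88 = 73;  a_89 = 243;  a_90 = 66;  a_91 = 53;  a_92 = 163;  a_93 = 155
  a_94 = 236;  a_95 = 169;  a_96 = 157;  a_97 = 147;  a_98 = 6;  a_99 = 221
  a_100 = 23;  a_101 = 251;  a_102 = 48;  a_103 = 49;  a_104 = 241;  a_105 = 243
  a_106 = 10;  a_107 = 5;  a_108 = 11;  a_109 = 155;  a_110 = 52;  a_111 = 185
  a_112 = 69;  a_113 = 19;  a_114 = 78;  a_115 = 173;  a_116 = 127;  a_117 = 123
  a_118 = 248;  a_119 = 65;  a_120 = 153;  a_121 = 243;  a_122 = 210;  a_123 = 213
  a_124 = 115;  a_125 = 155;  a_126 = 124;  a_127 = 201;  a_128 = 237;  a_129 = 147
  a_130 = 150;  a_131 = 125;  a_132 = 231;  a_133 = 251;  a_134 = 192;  a_135 = 81
  a_136 = 65;  a_137 = 243;  a_138 = 154;  a_139 = 165;  a_140 = 219;  a_141 = 155
  a_142 = 196;  a_143 = 217;  a_144 = 149;  a_145 = 19;  a_146 = 222;  a_147 = 77
  a_148 = 79;  a_149 = 123;  a_150 = 136;  a_151 = 97;  a_152 = 233;  a_153 = 243
  a_154 = 98;  a_155 = 117;  a_156 = 67;  a_157 = 155;  a_158 = 12;  a_159 = 233
  a_160 = 61;  a_161 = 147;  a_162 = 38;  a_163 = 29;  a_164 = 183;  a_165 = 251
  a_166 = 80;  a_167 = 113;  a_168 = 145;  a_169 = 243;  a_170 = 42;  a_171 = 69
  a_172 = 171;  a_173 = 155;  a_174 = 84;  a_175 = 249;  a_176 = 229;  a_177 = 19
  a_178 = 110;  a_179 = 237;  a_180 = 31;  a_181 = 123;  a_182 = 24;  a_183 = 129
  a_184 = 57;  a_185 = 243;  a_186 = 242;  a_187 = 21;  a_188 = 19;  a_189 = 155
  a_190 = 156;  a_191 = 9;  a_192 = 141;  a_193 = 147;  a_194 = 182;  a_195 = 189
  a_196 = 135;  a_197 = 251;  a_198 = 224;  a_199 = 145;  a_200 = 225;  a_201 = 243
  a_202 = 186;  a_203 = 229;  a_204 = 123;  a_205 = 155;  a_206 = 228;  a_207 = 25
  a_208 = 53;  a_209 = 19;  a_210 = 254;  a_211 = 141;  a_212 = 239;  a_213 = 123
  a_214 = 168;  a_215 = 161;  a_216 = 137;  a_217 = 243;  a_218 = 130;  a_219 = 181
  a_220 = 227;  a_221 = 155;  a_222 = 44;  a_223 = 41;  a_224 = 221;  a_225 = 147
  a_226 = 70;  a_227 = 93;  a_228 = 87;  a_229 = 251;  a_230 = 112;  a_231 = 177
  a_232 = 49;  a_233 = 243;  a_234 = 74;  a_235 = 133;  a_236 = 75;  a_237 = 155
  a_238 = 116;  a_239 = 57;  a_240 = 133;  a_241 = 19;  a_242 = 142;  a_243 = 45
  a_244 = 191;  a_245 = 123;  a_246 = 56;  a_247 = 193;  a_248 = 217;  a_249 = 243
  a_250 = 18;  a_251 = 85;  a_252 = 179;  a_253 = 155;  a_254 = 188;  a_255 = 73
  a_256 = 45;  a_257 = 147;  a_258 = 214;  a_259 = 253;  a_260 = 39;  a_261 = 251
  a_262 = 0;  a_263 = 209;  a_264 = 129;  a_265 = 243;  a_266 = 218;  a_267 = 37
  a_268 = 27;  a_269 = 155;  a_270 = 4;  a_271 = 89;  a_272 = 213;  a_273 = 19
  a_274 = 30
a_275 = 108·30 + 222·19 + 248·213 + 139·89 = 205
a_276 = 108·205 + 222·30 + 248·19 + 139·213 = 143

143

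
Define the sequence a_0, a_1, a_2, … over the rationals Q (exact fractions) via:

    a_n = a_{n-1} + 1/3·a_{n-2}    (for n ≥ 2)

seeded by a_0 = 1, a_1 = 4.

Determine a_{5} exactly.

a_2 = 1·4 + 1/3·1 = 13/3
a_3 = 1·13/3 + 1/3·4 = 17/3
a_4 = 1·17/3 + 1/3·13/3 = 64/9
a_5 = 1·64/9 + 1/3·17/3 = 9

9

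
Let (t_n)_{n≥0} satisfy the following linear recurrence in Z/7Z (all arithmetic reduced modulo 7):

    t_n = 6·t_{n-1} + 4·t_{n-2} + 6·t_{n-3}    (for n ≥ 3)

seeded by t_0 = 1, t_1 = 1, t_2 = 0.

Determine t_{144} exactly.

t_3 = 6·0 + 4·1 + 6·1 = 3
t_4 = 6·3 + 4·0 + 6·1 = 3
t_5 = 6·3 + 4·3 + 6·0 = 2
t_6 = 6·2 + 4·3 + 6·3 = 0
t_7 = 6·0 + 4·2 + 6·3 = 5
t_8 = 6·5 + 4·0 + 6·2 = 0
t_9 = 6·0 + 4·5 + 6·0 = 6
t_10 = 6·6 + 4·0 + 6·5 = 3
t_11 = 6·3 + 4·6 + 6·0 = 0
t_12 = 6·0 + 4·3 + 6·6 = 6
t_13 = 6·6 + 4·0 + 6·3 = 5
t_14 = 6·5 + 4·6 + 6·0 = 5
t_15 = 6·5 + 4·5 + 6·6 = 2
t_16 = 6·2 + 4·5 + 6·5 = 6
t_17 = 6·6 + 4·2 + 6·5 = 4
t_18 = 6·4 + 4·6 + 6·2 = 4
t_19 = 6·4 + 4·4 + 6·6 = 6
t_20 = 6·6 + 4·4 + 6·4 = 6
t_21 = 6·6 + 4·6 + 6·4 = 0
t_22 = 6·0 + 4·6 + 6·6 = 4
t_23 = 6·4 + 4·0 + 6·6 = 4
t_24 = 6·4 + 4·4 + 6·0 = 5
t_25 = 6·5 + 4·4 + 6·4 = 0
t_26 = 6·0 + 4·5 + 6·4 = 2
t_27 = 6·2 + 4·0 + 6·5 = 0
t_28 = 6·0 + 4·2 + 6·0 = 1
t_29 = 6·1 + 4·0 + 6·2 = 4
t_30 = 6·4 + 4·1 + 6·0 = 0
t_31 = 6·0 + 4·4 + 6·1 = 1
t_32 = 6·1 + 4·0 + 6·4 = 2
t_33 = 6·2 + 4·1 + 6·0 = 2
t_34 = 6·2 + 4·2 + 6·1 = 5
t_35 = 6·5 + 4·2 + 6·2 = 1
t_36 = 6·1 + 4·5 + 6·2 = 3
t_37 = 6·3 + 4·1 + 6·5 = 3
t_38 = 6·3 + 4·3 + 6·1 = 1
t_39 = 6·1 + 4·3 + 6·3 = 1
t_40 = 6·1 + 4·1 + 6·3 = 0
(t_38, t_39, t_40) = (1, 1, 0) = (t_0, t_1, t_2), so the sequence has period 38.
144 ≡ 30 (mod 38), hence t_144 = t_30 = 0.

0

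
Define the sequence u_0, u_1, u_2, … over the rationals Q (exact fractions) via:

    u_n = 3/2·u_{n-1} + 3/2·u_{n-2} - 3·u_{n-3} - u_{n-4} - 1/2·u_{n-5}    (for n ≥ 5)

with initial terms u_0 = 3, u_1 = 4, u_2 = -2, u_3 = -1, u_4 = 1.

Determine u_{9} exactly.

661/32

u_5 = 3/2·1 + 3/2·-1 + -3·-2 + -1·4 + -1/2·3 = 1/2
u_6 = 3/2·1/2 + 3/2·1 + -3·-1 + -1·-2 + -1/2·4 = 21/4
u_7 = 3/2·21/4 + 3/2·1/2 + -3·1 + -1·-1 + -1/2·-2 = 61/8
u_8 = 3/2·61/8 + 3/2·21/4 + -3·1/2 + -1·1 + -1/2·-1 = 277/16
u_9 = 3/2·277/16 + 3/2·61/8 + -3·21/4 + -1·1/2 + -1/2·1 = 661/32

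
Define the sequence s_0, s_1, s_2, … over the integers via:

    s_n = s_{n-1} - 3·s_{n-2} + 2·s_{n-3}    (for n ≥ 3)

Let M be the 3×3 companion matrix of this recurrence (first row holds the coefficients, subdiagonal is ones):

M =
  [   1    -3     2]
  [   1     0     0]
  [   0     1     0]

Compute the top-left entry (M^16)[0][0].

(M^16)[0][0] is the top entry after applying M 16 times to the unit state (1, 0, 0). Equivalently it is h_{18} for the auxiliary sequence (h_n) obeying the same recurrence with h_2 = 1 and h_i = 0 for 0 ≤ i < 2:
h_3 = 1·1 + -3·0 + 2·0 = 1
h_4 = 1·1 + -3·1 + 2·0 = -2
h_5 = 1·-2 + -3·1 + 2·1 = -3
h_6 = 1·-3 + -3·-2 + 2·1 = 5
h_7 = 1·5 + -3·-3 + 2·-2 = 10
h_8 = 1·10 + -3·5 + 2·-3 = -11
h_9 = 1·-11 + -3·10 + 2·5 = -31
h_10 = 1·-31 + -3·-11 + 2·10 = 22
h_11 = 1·22 + -3·-31 + 2·-11 = 93
h_12 = 1·93 + -3·22 + 2·-31 = -35
h_13 = 1·-35 + -3·93 + 2·22 = -270
h_14 = 1·-270 + -3·-35 + 2·93 = 21
h_15 = 1·21 + -3·-270 + 2·-35 = 761
h_16 = 1·761 + -3·21 + 2·-270 = 158
h_17 = 1·158 + -3·761 + 2·21 = -2083
h_18 = 1·-2083 + -3·158 + 2·761 = -1035

-1035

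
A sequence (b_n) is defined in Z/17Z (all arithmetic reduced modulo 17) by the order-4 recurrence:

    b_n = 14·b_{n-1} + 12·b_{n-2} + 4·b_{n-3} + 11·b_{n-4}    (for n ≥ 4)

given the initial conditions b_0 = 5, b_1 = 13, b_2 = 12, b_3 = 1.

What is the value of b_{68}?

16

b_4 = 14·1 + 12·12 + 4·13 + 11·5 = 10
b_5 = 14·10 + 12·1 + 4·12 + 11·13 = 3
b_6 = 14·3 + 12·10 + 4·1 + 11·12 = 9
b_7 = 14·9 + 12·3 + 4·10 + 11·1 = 9
b_8 = 14·9 + 12·9 + 4·3 + 11·10 = 16
b_9 = 14·16 + 12·9 + 4·9 + 11·3 = 10
b_10 = 14·10 + 12·16 + 4·9 + 11·9 = 8
b_11 = 14·8 + 12·10 + 4·16 + 11·9 = 4
b_12 = 14·4 + 12·8 + 4·10 + 11·16 = 11
b_13 = 14·11 + 12·4 + 4·8 + 11·10 = 4
b_14 = 14·4 + 12·11 + 4·4 + 11·8 = 3
b_15 = 14·3 + 12·4 + 4·11 + 11·4 = 8
b_16 = 14·8 + 12·3 + 4·4 + 11·11 = 13
b_17 = 14·13 + 12·8 + 4·3 + 11·4 = 11
b_18 = 14·11 + 12·13 + 4·8 + 11·3 = 1
b_19 = 14·1 + 12·11 + 4·13 + 11·8 = 14
b_20 = 14·14 + 12·1 + 4·11 + 11·13 = 4
b_21 = 14·4 + 12·14 + 4·1 + 11·11 = 9
b_22 = 14·9 + 12·4 + 4·14 + 11·1 = 3
b_23 = 14·3 + 12·9 + 4·4 + 11·14 = 14
b_24 = 14·14 + 12·3 + 4·9 + 11·4 = 6
b_25 = 14·6 + 12·14 + 4·3 + 11·9 = 6
b_26 = 14·6 + 12·6 + 4·14 + 11·3 = 7
b_27 = 14·7 + 12·6 + 4·6 + 11·14 = 8
b_28 = 14·8 + 12·7 + 4·6 + 11·6 = 14
b_29 = 14·14 + 12·8 + 4·7 + 11·6 = 12
b_30 = 14·12 + 12·14 + 4·8 + 11·7 = 3
b_31 = 14·3 + 12·12 + 4·14 + 11·8 = 7
b_32 = 14·7 + 12·3 + 4·12 + 11·14 = 13
b_33 = 14·13 + 12·7 + 4·3 + 11·12 = 2
b_34 = 14·2 + 12·13 + 4·7 + 11·3 = 7
b_35 = 14·7 + 12·2 + 4·13 + 11·7 = 13
b_36 = 14·13 + 12·7 + 4·2 + 11·13 = 9
b_37 = 14·9 + 12·13 + 4·7 + 11·2 = 9
b_38 = 14·9 + 12·9 + 4·13 + 11·7 = 6
b_39 = 14·6 + 12·9 + 4·9 + 11·13 = 14
b_40 = 14·14 + 12·6 + 4·9 + 11·9 = 12
b_41 = 14·12 + 12·14 + 4·6 + 11·9 = 0
b_42 = 14·0 + 12·12 + 4·14 + 11·6 = 11
b_43 = 14·11 + 12·0 + 4·12 + 11·14 = 16
b_44 = 14·16 + 12·11 + 4·0 + 11·12 = 12
b_45 = 14·12 + 12·16 + 4·11 + 11·0 = 13
b_46 = 14·13 + 12·12 + 4·16 + 11·11 = 1
b_47 = 14·1 + 12·13 + 4·12 + 11·16 = 3
b_48 = 14·3 + 12·1 + 4·13 + 11·12 = 0
b_49 = 14·0 + 12·3 + 4·1 + 11·13 = 13
b_50 = 14·13 + 12·0 + 4·3 + 11·1 = 1
b_51 = 14·1 + 12·13 + 4·0 + 11·3 = 16
b_52 = 14·16 + 12·1 + 4·13 + 11·0 = 16
b_53 = 14·16 + 12·16 + 4·1 + 11·13 = 2
b_54 = 14·2 + 12·16 + 4·16 + 11·1 = 6
b_55 = 14·6 + 12·2 + 4·16 + 11·16 = 8
b_56 = 14·8 + 12·6 + 4·2 + 11·16 = 11
b_57 = 14·11 + 12·8 + 4·6 + 11·2 = 7
b_58 = 14·7 + 12·11 + 4·8 + 11·6 = 5
b_59 = 14·5 + 12·7 + 4·11 + 11·8 = 14
b_60 = 14·14 + 12·5 + 4·7 + 11·11 = 14
b_61 = 14·14 + 12·14 + 4·5 + 11·7 = 2
b_62 = 14·2 + 12·14 + 4·14 + 11·5 = 1
b_63 = 14·1 + 12·2 + 4·14 + 11·14 = 10
b_64 = 14·10 + 12·1 + 4·2 + 11·14 = 8
b_65 = 14·8 + 12·10 + 4·1 + 11·2 = 3
b_66 = 14·3 + 12·8 + 4·10 + 11·1 = 2
b_67 = 14·2 + 12·3 + 4·8 + 11·10 = 2
b_68 = 14·2 + 12·2 + 4·3 + 11·8 = 16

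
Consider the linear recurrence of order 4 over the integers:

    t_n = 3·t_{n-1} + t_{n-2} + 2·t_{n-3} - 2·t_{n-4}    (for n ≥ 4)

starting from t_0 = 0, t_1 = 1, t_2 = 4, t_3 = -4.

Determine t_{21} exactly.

-6711685222

t_4 = 3·-4 + 1·4 + 2·1 + -2·0 = -6
t_5 = 3·-6 + 1·-4 + 2·4 + -2·1 = -16
t_6 = 3·-16 + 1·-6 + 2·-4 + -2·4 = -70
t_7 = 3·-70 + 1·-16 + 2·-6 + -2·-4 = -230
t_8 = 3·-230 + 1·-70 + 2·-16 + -2·-6 = -780
t_9 = 3·-780 + 1·-230 + 2·-70 + -2·-16 = -2678
t_10 = 3·-2678 + 1·-780 + 2·-230 + -2·-70 = -9134
t_11 = 3·-9134 + 1·-2678 + 2·-780 + -2·-230 = -31180
t_12 = 3·-31180 + 1·-9134 + 2·-2678 + -2·-780 = -106470
t_13 = 3·-106470 + 1·-31180 + 2·-9134 + -2·-2678 = -363502
t_14 = 3·-363502 + 1·-106470 + 2·-31180 + -2·-9134 = -1241068
t_15 = 3·-1241068 + 1·-363502 + 2·-106470 + -2·-31180 = -4237286
t_16 = 3·-4237286 + 1·-1241068 + 2·-363502 + -2·-106470 = -14466990
t_17 = 3·-14466990 + 1·-4237286 + 2·-1241068 + -2·-363502 = -49393388
t_18 = 3·-49393388 + 1·-14466990 + 2·-4237286 + -2·-1241068 = -168639590
t_19 = 3·-168639590 + 1·-49393388 + 2·-14466990 + -2·-4237286 = -575771566
t_20 = 3·-575771566 + 1·-168639590 + 2·-49393388 + -2·-14466990 = -1965807084
t_21 = 3·-1965807084 + 1·-575771566 + 2·-168639590 + -2·-49393388 = -6711685222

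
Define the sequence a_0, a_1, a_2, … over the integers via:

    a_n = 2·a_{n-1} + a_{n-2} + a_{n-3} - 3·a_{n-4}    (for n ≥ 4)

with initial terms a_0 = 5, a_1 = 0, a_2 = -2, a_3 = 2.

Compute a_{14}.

a_4 = 2·2 + 1·-2 + 1·0 + -3·5 = -13
a_5 = 2·-13 + 1·2 + 1·-2 + -3·0 = -26
a_6 = 2·-26 + 1·-13 + 1·2 + -3·-2 = -57
a_7 = 2·-57 + 1·-26 + 1·-13 + -3·2 = -159
a_8 = 2·-159 + 1·-57 + 1·-26 + -3·-13 = -362
a_9 = 2·-362 + 1·-159 + 1·-57 + -3·-26 = -862
a_10 = 2·-862 + 1·-362 + 1·-159 + -3·-57 = -2074
a_11 = 2·-2074 + 1·-862 + 1·-362 + -3·-159 = -4895
a_12 = 2·-4895 + 1·-2074 + 1·-862 + -3·-362 = -11640
a_13 = 2·-11640 + 1·-4895 + 1·-2074 + -3·-862 = -27663
a_14 = 2·-27663 + 1·-11640 + 1·-4895 + -3·-2074 = -65639

-65639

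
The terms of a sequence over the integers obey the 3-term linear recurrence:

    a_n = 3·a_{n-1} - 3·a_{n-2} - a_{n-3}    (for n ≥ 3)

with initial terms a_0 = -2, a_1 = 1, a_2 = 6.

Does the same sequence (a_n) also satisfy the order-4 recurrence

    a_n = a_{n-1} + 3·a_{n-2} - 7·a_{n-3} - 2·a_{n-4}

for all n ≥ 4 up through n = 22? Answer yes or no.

Terms a_0..a_22: -2, 1, 6, 17, 32, 39, 4, -137, -462, -979, -1414, -843, 2692, 12019, 28824, 47723, 44678, -37959, -295634, -817703, -1528248, -1836001, -105556
n=4: candidate gives 32, actual a_4 = 32 ✓
n=5: candidate gives 39, actual a_5 = 39 ✓
n=6: candidate gives 4, actual a_6 = 4 ✓
n=7: candidate gives -137, actual a_7 = -137 ✓
n=8: candidate gives -462, actual a_8 = -462 ✓
n=9: candidate gives -979, actual a_9 = -979 ✓
n=10: candidate gives -1414, actual a_10 = -1414 ✓
n=11: candidate gives -843, actual a_11 = -843 ✓
n=12: candidate gives 2692, actual a_12 = 2692 ✓
n=13: candidate gives 12019, actual a_13 = 12019 ✓
n=14: candidate gives 28824, actual a_14 = 28824 ✓
n=15: candidate gives 47723, actual a_15 = 47723 ✓
n=16: candidate gives 44678, actual a_16 = 44678 ✓
n=17: candidate gives -37959, actual a_17 = -37959 ✓
n=18: candidate gives -295634, actual a_18 = -295634 ✓
n=19: candidate gives -817703, actual a_19 = -817703 ✓
n=20: candidate gives -1528248, actual a_20 = -1528248 ✓
n=21: candidate gives -1836001, actual a_21 = -1836001 ✓
n=22: candidate gives -105556, actual a_22 = -105556 ✓

yes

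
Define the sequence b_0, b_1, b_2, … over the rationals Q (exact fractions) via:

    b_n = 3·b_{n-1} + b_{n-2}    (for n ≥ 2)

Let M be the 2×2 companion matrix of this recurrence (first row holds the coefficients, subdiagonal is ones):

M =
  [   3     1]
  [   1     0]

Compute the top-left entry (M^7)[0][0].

(M^7)[0][0] is the top entry after applying M 7 times to the unit state (1, 0). Equivalently it is h_{8} for the auxiliary sequence (h_n) obeying the same recurrence with h_1 = 1 and h_i = 0 for 0 ≤ i < 1:
h_2 = 3·1 + 1·0 = 3
h_3 = 3·3 + 1·1 = 10
h_4 = 3·10 + 1·3 = 33
h_5 = 3·33 + 1·10 = 109
h_6 = 3·109 + 1·33 = 360
h_7 = 3·360 + 1·109 = 1189
h_8 = 3·1189 + 1·360 = 3927

3927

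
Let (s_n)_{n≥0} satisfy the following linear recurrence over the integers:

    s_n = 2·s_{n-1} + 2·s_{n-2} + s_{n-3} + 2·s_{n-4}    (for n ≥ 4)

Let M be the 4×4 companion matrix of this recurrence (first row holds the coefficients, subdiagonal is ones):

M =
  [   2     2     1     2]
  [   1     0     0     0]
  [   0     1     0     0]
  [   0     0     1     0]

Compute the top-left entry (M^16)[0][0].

(M^16)[0][0] is the top entry after applying M 16 times to the unit state (1, 0, 0, 0). Equivalently it is h_{19} for the auxiliary sequence (h_n) obeying the same recurrence with h_3 = 1 and h_i = 0 for 0 ≤ i < 3:
h_4 = 2·1 + 2·0 + 1·0 + 2·0 = 2
h_5 = 2·2 + 2·1 + 1·0 + 2·0 = 6
h_6 = 2·6 + 2·2 + 1·1 + 2·0 = 17
h_7 = 2·17 + 2·6 + 1·2 + 2·1 = 50
h_8 = 2·50 + 2·17 + 1·6 + 2·2 = 144
h_9 = 2·144 + 2·50 + 1·17 + 2·6 = 417
h_10 = 2·417 + 2·144 + 1·50 + 2·17 = 1206
h_11 = 2·1206 + 2·417 + 1·144 + 2·50 = 3490
h_12 = 2·3490 + 2·1206 + 1·417 + 2·144 = 10097
h_13 = 2·10097 + 2·3490 + 1·1206 + 2·417 = 29214
h_14 = 2·29214 + 2·10097 + 1·3490 + 2·1206 = 84524
h_15 = 2·84524 + 2·29214 + 1·10097 + 2·3490 = 244553
h_16 = 2·244553 + 2·84524 + 1·29214 + 2·10097 = 707562
h_17 = 2·707562 + 2·244553 + 1·84524 + 2·29214 = 2047182
h_18 = 2·2047182 + 2·707562 + 1·244553 + 2·84524 = 5923089
h_19 = 2·5923089 + 2·2047182 + 1·707562 + 2·244553 = 17137210

17137210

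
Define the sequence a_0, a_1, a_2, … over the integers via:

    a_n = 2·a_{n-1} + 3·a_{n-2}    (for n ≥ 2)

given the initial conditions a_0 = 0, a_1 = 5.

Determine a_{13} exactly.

1992905

a_2 = 2·5 + 3·0 = 10
a_3 = 2·10 + 3·5 = 35
a_4 = 2·35 + 3·10 = 100
a_5 = 2·100 + 3·35 = 305
a_6 = 2·305 + 3·100 = 910
a_7 = 2·910 + 3·305 = 2735
a_8 = 2·2735 + 3·910 = 8200
a_9 = 2·8200 + 3·2735 = 24605
a_10 = 2·24605 + 3·8200 = 73810
a_11 = 2·73810 + 3·24605 = 221435
a_12 = 2·221435 + 3·73810 = 664300
a_13 = 2·664300 + 3·221435 = 1992905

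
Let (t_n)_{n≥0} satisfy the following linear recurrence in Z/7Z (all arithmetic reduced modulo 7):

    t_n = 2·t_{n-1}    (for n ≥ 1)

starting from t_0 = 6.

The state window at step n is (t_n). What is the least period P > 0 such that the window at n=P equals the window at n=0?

n=0: window = (6)
n=1: window = (5)
n=2: window = (3)
n=3: window = (6)
window at n=3 equals window at n=0 → period = 3

3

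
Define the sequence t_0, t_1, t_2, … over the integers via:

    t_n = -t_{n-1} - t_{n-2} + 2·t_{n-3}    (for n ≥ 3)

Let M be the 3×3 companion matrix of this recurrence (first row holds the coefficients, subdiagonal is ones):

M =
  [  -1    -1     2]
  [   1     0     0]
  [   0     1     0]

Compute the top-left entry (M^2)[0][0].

0

(M^2)[0][0] is the top entry after applying M 2 times to the unit state (1, 0, 0). Equivalently it is h_{4} for the auxiliary sequence (h_n) obeying the same recurrence with h_2 = 1 and h_i = 0 for 0 ≤ i < 2:
h_3 = -1·1 + -1·0 + 2·0 = -1
h_4 = -1·-1 + -1·1 + 2·0 = 0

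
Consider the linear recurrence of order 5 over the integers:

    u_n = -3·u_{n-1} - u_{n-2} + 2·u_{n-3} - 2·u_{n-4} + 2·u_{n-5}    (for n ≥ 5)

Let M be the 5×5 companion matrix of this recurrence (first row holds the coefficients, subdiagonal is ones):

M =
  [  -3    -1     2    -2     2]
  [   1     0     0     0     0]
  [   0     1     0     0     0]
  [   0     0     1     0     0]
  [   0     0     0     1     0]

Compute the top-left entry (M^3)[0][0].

-19

(M^3)[0][0] is the top entry after applying M 3 times to the unit state (1, 0, 0, 0, 0). Equivalently it is h_{7} for the auxiliary sequence (h_n) obeying the same recurrence with h_4 = 1 and h_i = 0 for 0 ≤ i < 4:
h_5 = -3·1 + -1·0 + 2·0 + -2·0 + 2·0 = -3
h_6 = -3·-3 + -1·1 + 2·0 + -2·0 + 2·0 = 8
h_7 = -3·8 + -1·-3 + 2·1 + -2·0 + 2·0 = -19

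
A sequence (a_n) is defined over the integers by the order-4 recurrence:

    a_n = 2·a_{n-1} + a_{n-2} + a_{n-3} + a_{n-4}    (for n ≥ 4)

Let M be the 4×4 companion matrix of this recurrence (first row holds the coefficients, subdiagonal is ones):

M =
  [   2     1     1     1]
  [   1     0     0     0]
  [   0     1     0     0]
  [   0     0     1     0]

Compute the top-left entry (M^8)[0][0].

(M^8)[0][0] is the top entry after applying M 8 times to the unit state (1, 0, 0, 0). Equivalently it is h_{11} for the auxiliary sequence (h_n) obeying the same recurrence with h_3 = 1 and h_i = 0 for 0 ≤ i < 3:
h_4 = 2·1 + 1·0 + 1·0 + 1·0 = 2
h_5 = 2·2 + 1·1 + 1·0 + 1·0 = 5
h_6 = 2·5 + 1·2 + 1·1 + 1·0 = 13
h_7 = 2·13 + 1·5 + 1·2 + 1·1 = 34
h_8 = 2·34 + 1·13 + 1·5 + 1·2 = 88
h_9 = 2·88 + 1·34 + 1·13 + 1·5 = 228
h_10 = 2·228 + 1·88 + 1·34 + 1·13 = 591
h_11 = 2·591 + 1·228 + 1·88 + 1·34 = 1532

1532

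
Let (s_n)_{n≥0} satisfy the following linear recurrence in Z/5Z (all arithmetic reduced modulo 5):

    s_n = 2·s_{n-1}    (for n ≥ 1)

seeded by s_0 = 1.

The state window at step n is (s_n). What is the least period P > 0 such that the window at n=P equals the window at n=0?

n=0: window = (1)
n=1: window = (2)
n=2: window = (4)
n=3: window = (3)
n=4: window = (1)
window at n=4 equals window at n=0 → period = 4

4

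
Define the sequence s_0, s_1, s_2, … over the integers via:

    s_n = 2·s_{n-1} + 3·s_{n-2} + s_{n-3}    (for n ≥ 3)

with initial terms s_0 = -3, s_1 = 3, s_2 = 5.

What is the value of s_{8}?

s_3 = 2·5 + 3·3 + 1·-3 = 16
s_4 = 2·16 + 3·5 + 1·3 = 50
s_5 = 2·50 + 3·16 + 1·5 = 153
s_6 = 2·153 + 3·50 + 1·16 = 472
s_7 = 2·472 + 3·153 + 1·50 = 1453
s_8 = 2·1453 + 3·472 + 1·153 = 4475

4475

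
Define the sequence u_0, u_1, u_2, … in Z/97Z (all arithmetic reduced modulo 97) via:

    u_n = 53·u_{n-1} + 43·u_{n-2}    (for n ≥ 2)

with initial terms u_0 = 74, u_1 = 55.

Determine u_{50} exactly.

u_2 = 53·55 + 43·74 = 83
u_3 = 53·83 + 43·55 = 71
u_4 = 53·71 + 43·83 = 57
u_5 = 53·57 + 43·71 = 60
u_6 = 53·60 + 43·57 = 5
u_7 = 53·5 + 43·60 = 32
u_8 = 53·32 + 43·5 = 68
u_9 = 53·68 + 43·32 = 33
u_10 = 53·33 + 43·68 = 17
u_11 = 53·17 + 43·33 = 89
u_12 = 53·89 + 43·17 = 16
u_13 = 53·16 + 43·89 = 19
u_14 = 53·19 + 43·16 = 46
u_15 = 53·46 + 43·19 = 54
u_16 = 53·54 + 43·46 = 87
u_17 = 53·87 + 43·54 = 46
u_18 = 53·46 + 43·87 = 68
u_19 = 53·68 + 43·46 = 53
u_20 = 53·53 + 43·68 = 10
u_21 = 53·10 + 43·53 = 93
u_22 = 53·93 + 43·10 = 24
u_23 = 53·24 + 43·93 = 33
u_24 = 53·33 + 43·24 = 65
u_25 = 53·65 + 43·33 = 14
u_26 = 53·14 + 43·65 = 45
u_27 = 53·45 + 43·14 = 77
u_28 = 53·77 + 43·45 = 2
u_29 = 53·2 + 43·77 = 22
u_30 = 53·22 + 43·2 = 88
u_31 = 53·88 + 43·22 = 81
u_32 = 53·81 + 43·88 = 26
u_33 = 53·26 + 43·81 = 11
u_34 = 53·11 + 43·26 = 52
u_35 = 53·52 + 43·11 = 28
u_36 = 53·28 + 43·52 = 34
u_37 = 53·34 + 43·28 = 96
u_38 = 53·96 + 43·34 = 51
u_39 = 53·51 + 43·96 = 41
u_40 = 53·41 + 43·51 = 1
u_41 = 53·1 + 43·41 = 70
u_42 = 53·70 + 43·1 = 67
u_43 = 53·67 + 43·70 = 62
u_44 = 53·62 + 43·67 = 56
u_45 = 53·56 + 43·62 = 8
u_46 = 53·8 + 43·56 = 19
u_47 = 53·19 + 43·8 = 90
u_48 = 53·90 + 43·19 = 58
u_49 = 53·58 + 43·90 = 57
u_50 = 53·57 + 43·58 = 83

83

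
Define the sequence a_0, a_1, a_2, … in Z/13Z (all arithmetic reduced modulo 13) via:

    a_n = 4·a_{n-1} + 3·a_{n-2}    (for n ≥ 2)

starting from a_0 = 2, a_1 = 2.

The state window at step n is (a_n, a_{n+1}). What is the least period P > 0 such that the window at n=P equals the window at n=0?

n=0: window = (2, 2)
n=1: window = (2, 1)
n=2: window = (1, 10)
n=3: window = (10, 4)
n=4: window = (4, 7)
n=5: window = (7, 1)
n=6: window = (1, 12)
n=7: window = (12, 12)
n=8: window = (12, 6)
n=9: window = (6, 8)
n=10: window = (8, 11)
n=11: window = (11, 3)
n=12: window = (3, 6)
n=13: window = (6, 7)
n=14: window = (7, 7)
n=15: window = (7, 10)
n=16: window = (10, 9)
n=17: window = (9, 1)
n=18: window = (1, 5)
n=19: window = (5, 10)
n=20: window = (10, 3)
n=21: window = (3, 3)
n=22: window = (3, 8)
n=23: window = (8, 2)
n=24: window = (2, 6)
n=25: window = (6, 4)
n=26: window = (4, 8)
n=27: window = (8, 5)
n=28: window = (5, 5)
n=29: window = (5, 9)
n=30: window = (9, 12)
n=31: window = (12, 10)
n=32: window = (10, 11)
n=33: window = (11, 9)
n=34: window = (9, 4)
n=35: window = (4, 4)
n=36: window = (4, 2)
n=37: window = (2, 7)
n=38: window = (7, 8)
n=39: window = (8, 1)
n=40: window = (1, 2)
…
n=82: window = (12, 11)
n=83: window = (11, 2)
n=84: window = (2, 2)
window at n=84 equals window at n=0 → period = 84

84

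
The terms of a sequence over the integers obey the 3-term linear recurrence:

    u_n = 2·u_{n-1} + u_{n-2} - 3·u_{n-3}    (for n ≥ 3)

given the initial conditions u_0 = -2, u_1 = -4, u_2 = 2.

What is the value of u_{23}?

-471018

u_3 = 2·2 + 1·-4 + -3·-2 = 6
u_4 = 2·6 + 1·2 + -3·-4 = 26
u_5 = 2·26 + 1·6 + -3·2 = 52
u_6 = 2·52 + 1·26 + -3·6 = 112
u_7 = 2·112 + 1·52 + -3·26 = 198
u_8 = 2·198 + 1·112 + -3·52 = 352
u_9 = 2·352 + 1·198 + -3·112 = 566
u_10 = 2·566 + 1·352 + -3·198 = 890
u_11 = 2·890 + 1·566 + -3·352 = 1290
u_12 = 2·1290 + 1·890 + -3·566 = 1772
u_13 = 2·1772 + 1·1290 + -3·890 = 2164
u_14 = 2·2164 + 1·1772 + -3·1290 = 2230
u_15 = 2·2230 + 1·2164 + -3·1772 = 1308
u_16 = 2·1308 + 1·2230 + -3·2164 = -1646
u_17 = 2·-1646 + 1·1308 + -3·2230 = -8674
u_18 = 2·-8674 + 1·-1646 + -3·1308 = -22918
u_19 = 2·-22918 + 1·-8674 + -3·-1646 = -49572
u_20 = 2·-49572 + 1·-22918 + -3·-8674 = -96040
u_21 = 2·-96040 + 1·-49572 + -3·-22918 = -172898
u_22 = 2·-172898 + 1·-96040 + -3·-49572 = -293120
u_23 = 2·-293120 + 1·-172898 + -3·-96040 = -471018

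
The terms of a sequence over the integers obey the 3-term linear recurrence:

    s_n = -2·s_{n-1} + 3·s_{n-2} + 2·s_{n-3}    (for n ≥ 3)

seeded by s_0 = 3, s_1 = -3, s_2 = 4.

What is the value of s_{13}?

-314241

s_3 = -2·4 + 3·-3 + 2·3 = -11
s_4 = -2·-11 + 3·4 + 2·-3 = 28
s_5 = -2·28 + 3·-11 + 2·4 = -81
s_6 = -2·-81 + 3·28 + 2·-11 = 224
s_7 = -2·224 + 3·-81 + 2·28 = -635
s_8 = -2·-635 + 3·224 + 2·-81 = 1780
s_9 = -2·1780 + 3·-635 + 2·224 = -5017
s_10 = -2·-5017 + 3·1780 + 2·-635 = 14104
s_11 = -2·14104 + 3·-5017 + 2·1780 = -39699
s_12 = -2·-39699 + 3·14104 + 2·-5017 = 111676
s_13 = -2·111676 + 3·-39699 + 2·14104 = -314241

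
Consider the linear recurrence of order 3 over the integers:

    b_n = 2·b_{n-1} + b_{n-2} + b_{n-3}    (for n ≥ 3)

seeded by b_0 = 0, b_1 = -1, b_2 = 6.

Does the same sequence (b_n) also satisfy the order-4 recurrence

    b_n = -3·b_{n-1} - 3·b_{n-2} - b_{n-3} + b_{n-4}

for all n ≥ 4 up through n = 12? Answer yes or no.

Terms b_0..b_12: 0, -1, 6, 11, 27, 71, 180, 458, 1167, 2972, 7569, 19277, 49095
n=4: candidate gives -50, actual b_4 = 27 ✗

no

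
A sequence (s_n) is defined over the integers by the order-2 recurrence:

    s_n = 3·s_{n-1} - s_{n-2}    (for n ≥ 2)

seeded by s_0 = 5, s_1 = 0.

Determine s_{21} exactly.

-511670775

s_2 = 3·0 + -1·5 = -5
s_3 = 3·-5 + -1·0 = -15
s_4 = 3·-15 + -1·-5 = -40
s_5 = 3·-40 + -1·-15 = -105
s_6 = 3·-105 + -1·-40 = -275
s_7 = 3·-275 + -1·-105 = -720
s_8 = 3·-720 + -1·-275 = -1885
s_9 = 3·-1885 + -1·-720 = -4935
s_10 = 3·-4935 + -1·-1885 = -12920
s_11 = 3·-12920 + -1·-4935 = -33825
s_12 = 3·-33825 + -1·-12920 = -88555
s_13 = 3·-88555 + -1·-33825 = -231840
s_14 = 3·-231840 + -1·-88555 = -606965
s_15 = 3·-606965 + -1·-231840 = -1589055
s_16 = 3·-1589055 + -1·-606965 = -4160200
s_17 = 3·-4160200 + -1·-1589055 = -10891545
s_18 = 3·-10891545 + -1·-4160200 = -28514435
s_19 = 3·-28514435 + -1·-10891545 = -74651760
s_20 = 3·-74651760 + -1·-28514435 = -195440845
s_21 = 3·-195440845 + -1·-74651760 = -511670775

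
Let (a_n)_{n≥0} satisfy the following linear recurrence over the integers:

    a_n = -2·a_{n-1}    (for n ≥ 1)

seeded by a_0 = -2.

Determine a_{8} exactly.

a_1 = -2·-2 = 4
a_2 = -2·4 = -8
a_3 = -2·-8 = 16
a_4 = -2·16 = -32
a_5 = -2·-32 = 64
a_6 = -2·64 = -128
a_7 = -2·-128 = 256
a_8 = -2·256 = -512

-512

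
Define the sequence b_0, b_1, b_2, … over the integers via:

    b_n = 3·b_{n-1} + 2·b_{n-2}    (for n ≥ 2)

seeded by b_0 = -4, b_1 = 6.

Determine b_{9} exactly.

b_2 = 3·6 + 2·-4 = 10
b_3 = 3·10 + 2·6 = 42
b_4 = 3·42 + 2·10 = 146
b_5 = 3·146 + 2·42 = 522
b_6 = 3·522 + 2·146 = 1858
b_7 = 3·1858 + 2·522 = 6618
b_8 = 3·6618 + 2·1858 = 23570
b_9 = 3·23570 + 2·6618 = 83946

83946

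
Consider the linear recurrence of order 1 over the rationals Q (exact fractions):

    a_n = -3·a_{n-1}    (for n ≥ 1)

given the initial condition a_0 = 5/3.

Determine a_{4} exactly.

135

a_1 = -3·5/3 = -5
a_2 = -3·-5 = 15
a_3 = -3·15 = -45
a_4 = -3·-45 = 135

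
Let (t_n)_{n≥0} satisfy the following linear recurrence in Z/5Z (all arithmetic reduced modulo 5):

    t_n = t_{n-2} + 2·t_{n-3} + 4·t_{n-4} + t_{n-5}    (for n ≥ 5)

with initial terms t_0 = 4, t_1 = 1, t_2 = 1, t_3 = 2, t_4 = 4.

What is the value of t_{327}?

t_5 = 0·4 + 1·2 + 2·1 + 4·1 + 1·4 = 2
t_6 = 0·2 + 1·4 + 2·2 + 4·1 + 1·1 = 3
t_7 = 0·3 + 1·2 + 2·4 + 4·2 + 1·1 = 4
t_8 = 0·4 + 1·3 + 2·2 + 4·4 + 1·2 = 0
t_9 = 0·0 + 1·4 + 2·3 + 4·2 + 1·4 = 2
t_10 = 0·2 + 1·0 + 2·4 + 4·3 + 1·2 = 2
Continuing the recurrence:
  t_11 = 1;  t_12 = 0;  t_13 = 3;  t_14 = 2;  t_15 = 4;  t_16 = 4
  t_17 = 0;  t_18 = 3;  t_19 = 1;  t_20 = 3;  t_21 = 1;  t_22 = 2
  t_23 = 4;  t_24 = 2;  t_25 = 0;  t_26 = 4;  t_27 = 2;  t_28 = 1
  t_29 = 2;  t_30 = 1;  t_31 = 1;  t_32 = 1;  t_33 = 2;  t_34 = 4
  t_35 = 4;  t_36 = 3;  t_37 = 1;  t_38 = 4;  t_39 = 2;  t_40 = 2
  t_41 = 2;  t_42 = 3;  t_43 = 3;  t_44 = 2;  t_45 = 4;  t_46 = 2
  t_47 = 3;  t_48 = 1;  t_49 = 0;  t_50 = 4;  t_51 = 1;  t_52 = 1
  t_53 = 0;  t_54 = 4;  t_55 = 0;  t_56 = 4;  t_57 = 4;  t_58 = 0
  t_59 = 1;  t_60 = 4;  t_61 = 1;  t_62 = 0;  t_63 = 3;  t_64 = 4
  t_65 = 1;  t_66 = 1;  t_67 = 1;  t_68 = 2;  t_69 = 1;  t_70 = 4
  t_71 = 0;  t_72 = 0;  t_73 = 4;  t_74 = 2;  t_75 = 3;  t_76 = 0
  t_77 = 3;  t_78 = 3;  t_79 = 2;  t_80 = 2;  t_81 = 0;  t_82 = 1
  t_83 = 0;  t_84 = 1;  t_85 = 4;  t_86 = 0;  t_87 = 2;  t_88 = 2
  t_89 = 4;  t_90 = 0;  t_91 = 1;  t_92 = 3;  t_93 = 4;  t_94 = 4
  t_95 = 4;  t_96 = 0;  t_97 = 1;  t_98 = 3;  t_99 = 1;  t_100 = 4
  t_101 = 1;  t_102 = 4;  t_103 = 1;  t_104 = 3;  t_105 = 2;  t_106 = 2
  t_107 = 1;  t_108 = 4;  t_109 = 1;  t_110 = 1;  t_111 = 0;  t_112 = 0
  t_113 = 0;  t_114 = 0;  t_115 = 1;  t_116 = 0;  t_117 = 1;  t_118 = 2
  t_119 = 0;  t_120 = 0;  t_121 = 3;  t_122 = 4;  t_123 = 0;  t_124 = 0
  t_125 = 0;  t_126 = 4;  t_127 = 4;  t_128 = 4;  t_129 = 2;  t_130 = 3
  t_131 = 0;  t_132 = 2;  t_133 = 3;  t_134 = 1;  t_135 = 0;  t_136 = 0
  t_137 = 1;  t_138 = 2;  t_139 = 2;  t_140 = 4;  t_141 = 0;  t_142 = 2
  t_143 = 3;  t_144 = 0;  t_145 = 1;  t_146 = 4;  t_147 = 0;  t_148 = 4
  t_149 = 2;  t_150 = 1;  t_151 = 4;  t_152 = 1;  t_153 = 3;  t_154 = 0
  t_155 = 2;  t_156 = 4;  t_157 = 0;  t_158 = 1;  t_159 = 1;  t_160 = 4
  t_161 = 2;  t_162 = 0;  t_163 = 0;  t_164 = 1;  t_165 = 2;  t_166 = 3
  t_167 = 4;  t_168 = 1;  t_169 = 4;  t_170 = 3;  t_171 = 0;  t_172 = 4
  t_173 = 3;  t_174 = 0;  t_175 = 4;  t_176 = 2;  t_177 = 0;  t_178 = 3
  t_179 = 0;  t_180 = 0;  t_181 = 3;  t_182 = 2;  t_183 = 1;  t_184 = 3
  t_185 = 2;  t_186 = 1;  t_187 = 4;  t_188 = 3;  t_189 = 2;  t_190 = 2
  t_191 = 0;  t_192 = 2;  t_193 = 0;  t_194 = 2;  t_195 = 1;  t_196 = 0
  t_197 = 2;  t_198 = 0;  t_199 = 3;  t_200 = 0;  t_201 = 1;  t_202 = 3
  t_203 = 3;  t_204 = 3;  t_205 = 3;  t_206 = 2;  t_207 = 4;  t_208 = 3
  t_209 = 3;  t_210 = 2;  t_211 = 2;  t_212 = 4;  t_213 = 1;  t_214 = 4
  t_215 = 4;  t_216 = 4;  t_217 = 0;  t_218 = 4;  t_219 = 3;  t_220 = 4
  t_221 = 0;  t_222 = 1;  t_223 = 4;  t_224 = 0;  t_225 = 0;  t_226 = 2
  t_227 = 2;  t_228 = 1;  t_229 = 1;  t_230 = 3;  t_231 = 3;  t_232 = 1
  t_233 = 4;  t_234 = 0;  t_235 = 1;  t_236 = 0;  t_237 = 3;  t_238 = 1
  t_239 = 2;  t_240 = 3;  t_241 = 1;  t_242 = 4;  t_243 = 1;  t_244 = 0
  t_245 = 1;  t_246 = 4;  t_247 = 4;  t_248 = 2;  t_249 = 1;  t_250 = 2
  t_251 = 0;  t_252 = 1;  t_253 = 0;  t_254 = 0;  t_255 = 4;  t_256 = 4
  t_257 = 0;  t_258 = 2;  t_259 = 4;  t_260 = 2;  t_261 = 2;  t_262 = 3
  t_263 = 4;  t_264 = 4;  t_265 = 0;  t_266 = 1;  t_267 = 2;  t_268 = 1
  t_269 = 3;  t_270 = 4;  t_271 = 4;  t_272 = 1;  t_273 = 0;  t_274 = 3
  t_275 = 2;  t_276 = 1;  t_277 = 4;  t_278 = 2;  t_279 = 2;  t_280 = 1
  t_281 = 3;  t_282 = 2;  t_283 = 0;  t_284 = 4;  t_285 = 2;  t_286 = 0
  t_287 = 2;  t_288 = 0;  t_289 = 4;  t_290 = 1;  t_291 = 2;  t_292 = 1
  t_293 = 0;  t_294 = 3;  t_295 = 1;  t_296 = 4;  t_297 = 3;  t_298 = 3
  t_299 = 3;  t_300 = 1;  t_301 = 0;  t_302 = 2;  t_303 = 2;  t_304 = 4
  t_305 = 2;  t_306 = 1;  t_307 = 0;  t_308 = 3;  t_309 = 4;  t_310 = 4
  t_311 = 1;  t_312 = 4;  t_313 = 3;  t_314 = 1;  t_315 = 4;  t_316 = 4
  t_317 = 2;  t_318 = 4;  t_319 = 2;  t_320 = 3;  t_321 = 2;  t_322 = 0
  t_323 = 0;  t_324 = 3;  t_325 = 1
t_326 = 0·1 + 1·3 + 2·0 + 4·0 + 1·2 = 0
t_327 = 0·0 + 1·1 + 2·3 + 4·0 + 1·0 = 2

2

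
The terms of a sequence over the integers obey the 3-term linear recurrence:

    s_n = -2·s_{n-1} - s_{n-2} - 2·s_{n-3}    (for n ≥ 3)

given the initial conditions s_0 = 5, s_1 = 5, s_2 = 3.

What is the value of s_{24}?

26843549

s_3 = -2·3 + -1·5 + -2·5 = -21
s_4 = -2·-21 + -1·3 + -2·5 = 29
s_5 = -2·29 + -1·-21 + -2·3 = -43
s_6 = -2·-43 + -1·29 + -2·-21 = 99
s_7 = -2·99 + -1·-43 + -2·29 = -213
s_8 = -2·-213 + -1·99 + -2·-43 = 413
s_9 = -2·413 + -1·-213 + -2·99 = -811
s_10 = -2·-811 + -1·413 + -2·-213 = 1635
s_11 = -2·1635 + -1·-811 + -2·413 = -3285
s_12 = -2·-3285 + -1·1635 + -2·-811 = 6557
s_13 = -2·6557 + -1·-3285 + -2·1635 = -13099
s_14 = -2·-13099 + -1·6557 + -2·-3285 = 26211
s_15 = -2·26211 + -1·-13099 + -2·6557 = -52437
s_16 = -2·-52437 + -1·26211 + -2·-13099 = 104861
s_17 = -2·104861 + -1·-52437 + -2·26211 = -209707
s_18 = -2·-209707 + -1·104861 + -2·-52437 = 419427
s_19 = -2·419427 + -1·-209707 + -2·104861 = -838869
s_20 = -2·-838869 + -1·419427 + -2·-209707 = 1677725
s_21 = -2·1677725 + -1·-838869 + -2·419427 = -3355435
s_22 = -2·-3355435 + -1·1677725 + -2·-838869 = 6710883
s_23 = -2·6710883 + -1·-3355435 + -2·1677725 = -13421781
s_24 = -2·-13421781 + -1·6710883 + -2·-3355435 = 26843549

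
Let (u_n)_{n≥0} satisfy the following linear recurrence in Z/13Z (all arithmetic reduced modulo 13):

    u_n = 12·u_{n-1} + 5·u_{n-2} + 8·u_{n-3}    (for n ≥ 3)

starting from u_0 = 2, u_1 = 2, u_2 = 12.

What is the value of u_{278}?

u_3 = 12·12 + 5·2 + 8·2 = 1
u_4 = 12·1 + 5·12 + 8·2 = 10
u_5 = 12·10 + 5·1 + 8·12 = 0
u_6 = 12·0 + 5·10 + 8·1 = 6
u_7 = 12·6 + 5·0 + 8·10 = 9
u_8 = 12·9 + 5·6 + 8·0 = 8
u_9 = 12·8 + 5·9 + 8·6 = 7
u_10 = 12·7 + 5·8 + 8·9 = 1
u_11 = 12·1 + 5·7 + 8·8 = 7
u_12 = 12·7 + 5·1 + 8·7 = 2
u_13 = 12·2 + 5·7 + 8·1 = 2
u_14 = 12·2 + 5·2 + 8·7 = 12
(u_12, u_13, u_14) = (2, 2, 12) = (u_0, u_1, u_2), so the sequence has period 12.
278 ≡ 2 (mod 12), hence u_278 = u_2 = 12.

12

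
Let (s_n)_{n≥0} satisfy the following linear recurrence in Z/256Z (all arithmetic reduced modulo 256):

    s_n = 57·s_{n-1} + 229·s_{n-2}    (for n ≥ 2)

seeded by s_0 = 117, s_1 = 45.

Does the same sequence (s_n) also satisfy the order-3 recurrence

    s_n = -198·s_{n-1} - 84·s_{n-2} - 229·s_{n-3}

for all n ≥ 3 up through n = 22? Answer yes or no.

Terms s_0..s_22: 117, 45, 174, 255, 109, 96, 225, 249, 182, 67, 185, 32, 157, 149, 158, 119, 213, 224, 105, 193, 230, 219, 129
n=3: candidate gives 255, actual s_3 = 255 ✓
n=4: candidate gives 109, actual s_4 = 109 ✓
n=5: candidate gives 96, actual s_5 = 96 ✓
n=6: candidate gives 225, actual s_6 = 225 ✓
n=7: candidate gives 249, actual s_7 = 249 ✓
n=8: candidate gives 182, actual s_8 = 182 ✓
n=9: candidate gives 67, actual s_9 = 67 ✓
n=10: candidate gives 185, actual s_10 = 185 ✓
n=11: candidate gives 32, actual s_11 = 32 ✓
n=12: candidate gives 157, actual s_12 = 157 ✓
n=13: candidate gives 149, actual s_13 = 149 ✓
n=14: candidate gives 158, actual s_14 = 158 ✓
n=15: candidate gives 119, actual s_15 = 119 ✓
n=16: candidate gives 213, actual s_16 = 213 ✓
n=17: candidate gives 224, actual s_17 = 224 ✓
n=18: candidate gives 105, actual s_18 = 105 ✓
n=19: candidate gives 193, actual s_19 = 193 ✓
n=20: candidate gives 230, actual s_20 = 230 ✓
n=21: candidate gives 219, actual s_21 = 219 ✓
n=22: candidate gives 129, actual s_22 = 129 ✓

yes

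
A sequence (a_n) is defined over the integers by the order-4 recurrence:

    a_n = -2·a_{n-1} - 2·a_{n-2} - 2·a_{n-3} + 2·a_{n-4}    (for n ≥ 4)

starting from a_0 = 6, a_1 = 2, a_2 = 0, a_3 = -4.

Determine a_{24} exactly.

a_4 = -2·-4 + -2·0 + -2·2 + 2·6 = 16
a_5 = -2·16 + -2·-4 + -2·0 + 2·2 = -20
a_6 = -2·-20 + -2·16 + -2·-4 + 2·0 = 16
a_7 = -2·16 + -2·-20 + -2·16 + 2·-4 = -32
a_8 = -2·-32 + -2·16 + -2·-20 + 2·16 = 104
a_9 = -2·104 + -2·-32 + -2·16 + 2·-20 = -216
a_10 = -2·-216 + -2·104 + -2·-32 + 2·16 = 320
a_11 = -2·320 + -2·-216 + -2·104 + 2·-32 = -480
a_12 = -2·-480 + -2·320 + -2·-216 + 2·104 = 960
a_13 = -2·960 + -2·-480 + -2·320 + 2·-216 = -2032
a_14 = -2·-2032 + -2·960 + -2·-480 + 2·320 = 3744
a_15 = -2·3744 + -2·-2032 + -2·960 + 2·-480 = -6304
a_16 = -2·-6304 + -2·3744 + -2·-2032 + 2·960 = 11104
a_17 = -2·11104 + -2·-6304 + -2·3744 + 2·-2032 = -21152
a_18 = -2·-21152 + -2·11104 + -2·-6304 + 2·3744 = 40192
a_19 = -2·40192 + -2·-21152 + -2·11104 + 2·-6304 = -72896
a_20 = -2·-72896 + -2·40192 + -2·-21152 + 2·11104 = 129920
a_21 = -2·129920 + -2·-72896 + -2·40192 + 2·-21152 = -236736
a_22 = -2·-236736 + -2·129920 + -2·-72896 + 2·40192 = 439808
a_23 = -2·439808 + -2·-236736 + -2·129920 + 2·-72896 = -811776
a_24 = -2·-811776 + -2·439808 + -2·-236736 + 2·129920 = 1477248

1477248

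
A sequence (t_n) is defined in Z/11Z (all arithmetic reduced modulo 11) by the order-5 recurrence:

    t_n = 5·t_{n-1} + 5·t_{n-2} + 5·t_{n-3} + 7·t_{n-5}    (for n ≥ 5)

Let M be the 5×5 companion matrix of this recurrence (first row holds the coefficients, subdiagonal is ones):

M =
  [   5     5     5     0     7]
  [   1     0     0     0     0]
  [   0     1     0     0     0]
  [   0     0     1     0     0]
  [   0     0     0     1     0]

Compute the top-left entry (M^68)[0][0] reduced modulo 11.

0

(M^68)[0][0] is the top entry after applying M 68 times to the unit state (1, 0, 0, 0, 0). Equivalently it is h_{72} for the auxiliary sequence (h_n) obeying the same recurrence with h_4 = 1 and h_i = 0 for 0 ≤ i < 4:
h_5 = 5·1 + 5·0 + 5·0 + 0·0 + 7·0 = 5
h_6 = 5·5 + 5·1 + 5·0 + 0·0 + 7·0 = 8
h_7 = 5·8 + 5·5 + 5·1 + 0·0 + 7·0 = 4
h_8 = 5·4 + 5·8 + 5·5 + 0·1 + 7·0 = 8
h_9 = 5·8 + 5·4 + 5·8 + 0·5 + 7·1 = 8
h_10 = 5·8 + 5·8 + 5·4 + 0·8 + 7·5 = 3
h_11 = 5·3 + 5·8 + 5·8 + 0·4 + 7·8 = 8
h_12 = 5·8 + 5·3 + 5·8 + 0·8 + 7·4 = 2
h_13 = 5·2 + 5·8 + 5·3 + 0·8 + 7·8 = 0
h_14 = 5·0 + 5·2 + 5·8 + 0·3 + 7·8 = 7
h_15 = 5·7 + 5·0 + 5·2 + 0·8 + 7·3 = 0
h_16 = 5·0 + 5·7 + 5·0 + 0·2 + 7·8 = 3
h_17 = 5·3 + 5·0 + 5·7 + 0·0 + 7·2 = 9
h_18 = 5·9 + 5·3 + 5·0 + 0·7 + 7·0 = 5
h_19 = 5·5 + 5·9 + 5·3 + 0·0 + 7·7 = 2
h_20 = 5·2 + 5·5 + 5·9 + 0·3 + 7·0 = 3
h_21 = 5·3 + 5·2 + 5·5 + 0·9 + 7·3 = 5
h_22 = 5·5 + 5·3 + 5·2 + 0·5 + 7·9 = 3
h_23 = 5·3 + 5·5 + 5·3 + 0·2 + 7·5 = 2
h_24 = 5·2 + 5·3 + 5·5 + 0·3 + 7·2 = 9
h_25 = 5·9 + 5·2 + 5·3 + 0·5 + 7·3 = 3
h_26 = 5·3 + 5·9 + 5·2 + 0·3 + 7·5 = 6
h_27 = 5·6 + 5·3 + 5·9 + 0·2 + 7·3 = 1
h_28 = 5·1 + 5·6 + 5·3 + 0·9 + 7·2 = 9
h_29 = 5·9 + 5·1 + 5·6 + 0·3 + 7·9 = 0
h_30 = 5·0 + 5·9 + 5·1 + 0·6 + 7·3 = 5
h_31 = 5·5 + 5·0 + 5·9 + 0·1 + 7·6 = 2
h_32 = 5·2 + 5·5 + 5·0 + 0·9 + 7·1 = 9
h_33 = 5·9 + 5·2 + 5·5 + 0·0 + 7·9 = 0
h_34 = 5·0 + 5·9 + 5·2 + 0·5 + 7·0 = 0
h_35 = 5·0 + 5·0 + 5·9 + 0·2 + 7·5 = 3
h_36 = 5·3 + 5·0 + 5·0 + 0·9 + 7·2 = 7
h_37 = 5·7 + 5·3 + 5·0 + 0·0 + 7·9 = 3
h_38 = 5·3 + 5·7 + 5·3 + 0·0 + 7·0 = 10
h_39 = 5·10 + 5·3 + 5·7 + 0·3 + 7·0 = 1
h_40 = 5·1 + 5·10 + 5·3 + 0·7 + 7·3 = 3
h_41 = 5·3 + 5·1 + 5·10 + 0·3 + 7·7 = 9
h_42 = 5·9 + 5·3 + 5·1 + 0·10 + 7·3 = 9
h_43 = 5·9 + 5·9 + 5·3 + 0·1 + 7·10 = 10
h_44 = 5·10 + 5·9 + 5·9 + 0·3 + 7·1 = 4
h_45 = 5·4 + 5·10 + 5·9 + 0·9 + 7·3 = 4
h_46 = 5·4 + 5·4 + 5·10 + 0·9 + 7·9 = 10
h_47 = 5·10 + 5·4 + 5·4 + 0·10 + 7·9 = 10
h_48 = 5·10 + 5·10 + 5·4 + 0·4 + 7·10 = 3
h_49 = 5·3 + 5·10 + 5·10 + 0·4 + 7·4 = 0
h_50 = 5·0 + 5·3 + 5·10 + 0·10 + 7·4 = 5
h_51 = 5·5 + 5·0 + 5·3 + 0·10 + 7·10 = 0
h_52 = 5·0 + 5·5 + 5·0 + 0·3 + 7·10 = 7
h_53 = 5·7 + 5·0 + 5·5 + 0·0 + 7·3 = 4
h_54 = 5·4 + 5·7 + 5·0 + 0·5 + 7·0 = 0
h_55 = 5·0 + 5·4 + 5·7 + 0·0 + 7·5 = 2
h_56 = 5·2 + 5·0 + 5·4 + 0·7 + 7·0 = 8
h_57 = 5·8 + 5·2 + 5·0 + 0·4 + 7·7 = 0
h_58 = 5·0 + 5·8 + 5·2 + 0·0 + 7·4 = 1
h_59 = 5·1 + 5·0 + 5·8 + 0·2 + 7·0 = 1
h_60 = 5·1 + 5·1 + 5·0 + 0·8 + 7·2 = 2
h_61 = 5·2 + 5·1 + 5·1 + 0·0 + 7·8 = 10
h_62 = 5·10 + 5·2 + 5·1 + 0·1 + 7·0 = 10
h_63 = 5·10 + 5·10 + 5·2 + 0·1 + 7·1 = 7
h_64 = 5·7 + 5·10 + 5·10 + 0·2 + 7·1 = 10
h_65 = 5·10 + 5·7 + 5·10 + 0·10 + 7·2 = 6
h_66 = 5·6 + 5·10 + 5·7 + 0·10 + 7·10 = 9
h_67 = 5·9 + 5·6 + 5·10 + 0·7 + 7·10 = 8
h_68 = 5·8 + 5·9 + 5·6 + 0·10 + 7·7 = 10
h_69 = 5·10 + 5·8 + 5·9 + 0·6 + 7·10 = 7
h_70 = 5·7 + 5·10 + 5·8 + 0·9 + 7·6 = 2
h_71 = 5·2 + 5·7 + 5·10 + 0·8 + 7·9 = 4
h_72 = 5·4 + 5·2 + 5·7 + 0·10 + 7·8 = 0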